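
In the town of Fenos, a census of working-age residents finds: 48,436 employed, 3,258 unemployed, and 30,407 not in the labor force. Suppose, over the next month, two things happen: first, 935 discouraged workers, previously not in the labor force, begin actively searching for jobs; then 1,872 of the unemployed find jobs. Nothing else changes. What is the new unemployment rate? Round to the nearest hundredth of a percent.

Initially, labor force = 48,436 + 3,258 = 51,694, so u = 3,258/51,694 = 6.30%.
After the first change, unemployed and labor force both rise by 935 → E = 48,436, U = 4,193, labor force = 52,629.
After the second change, unemployed falls and employed rises by 1,872; labor force unchanged → E = 50,308, U = 2,321, labor force = 52,629.
New unemployment rate = 2,321 / 52,629 = 4.41%.

New unemployment rate ≈ 4.41%.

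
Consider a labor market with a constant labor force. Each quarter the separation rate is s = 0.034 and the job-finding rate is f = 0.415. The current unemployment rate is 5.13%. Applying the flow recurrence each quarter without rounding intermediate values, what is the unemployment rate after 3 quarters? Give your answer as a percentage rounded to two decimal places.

With a fixed labor force, u_{t+1} = u_t + s·(1−u_t) − f·u_t = u_t·(1−s−f) + s.
Here 1−s−f = 0.551 and s = 0.034.
u_1 = 0.051300 × 0.551 + 0.034 = 0.062266.
u_2 = 0.062266 × 0.551 + 0.034 = 0.068309.
u_3 = 0.068309 × 0.551 + 0.034 = 0.071638.

Unemployment rate after three quarters ≈ 7.16%.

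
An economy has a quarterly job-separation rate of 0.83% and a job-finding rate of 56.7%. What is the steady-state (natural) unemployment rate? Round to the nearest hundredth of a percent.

Steady-state unemployment rate ≈ 1.44%.

At steady state the flows balance: s·E = f·U, so U/(E+U) = s/(s+f).
u* = 0.83 / (0.83 + 56.7) = 0.83 / 57.53 = 1.44%.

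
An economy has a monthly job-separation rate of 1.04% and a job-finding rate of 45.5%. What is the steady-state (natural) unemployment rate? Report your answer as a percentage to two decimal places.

At steady state the flows balance: s·E = f·U, so U/(E+U) = s/(s+f).
u* = 1.04 / (1.04 + 45.5) = 1.04 / 46.54 = 2.23%.

Steady-state unemployment rate ≈ 2.23%.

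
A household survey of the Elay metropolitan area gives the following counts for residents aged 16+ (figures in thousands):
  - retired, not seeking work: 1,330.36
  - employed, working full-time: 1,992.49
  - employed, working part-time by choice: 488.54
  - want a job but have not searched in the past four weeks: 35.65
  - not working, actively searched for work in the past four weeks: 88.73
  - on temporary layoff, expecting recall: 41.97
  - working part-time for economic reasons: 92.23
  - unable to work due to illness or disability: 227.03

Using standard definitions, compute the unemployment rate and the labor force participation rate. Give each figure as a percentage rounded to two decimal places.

Employed = 1,992.49 + 488.54 + 92.23 = 2,573.26 thousand (anyone who worked, including part-time for economic reasons, counts as employed).
Unemployed = 88.73 + 41.97 = 130.70 thousand (jobless and actively searching, or on temporary layoff).
Labor force = 2,573.26 + 130.70 = 2,703.96 thousand.
Not in labor force = 1,330.36 + 35.65 + 227.03 = 1,593.04 thousand (those not working and not actively searching are outside the labor force — including those who want a job but have given up searching).
Civilian working-age population = 2,703.96 + 1,593.04 = 4,297.00 thousand.
Unemployment rate = 130.70 / 2,703.96 = 4.83%.
Labor force participation rate = 2,703.96 / 4,297.00 = 62.93%.

Unemployment rate ≈ 4.83%; labor force participation rate ≈ 62.93%.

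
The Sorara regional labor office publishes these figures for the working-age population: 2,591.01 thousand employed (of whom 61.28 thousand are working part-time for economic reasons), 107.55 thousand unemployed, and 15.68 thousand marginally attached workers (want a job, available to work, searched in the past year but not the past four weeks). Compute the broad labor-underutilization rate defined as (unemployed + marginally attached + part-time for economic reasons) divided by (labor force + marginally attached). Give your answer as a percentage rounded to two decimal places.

Broad underutilization rate ≈ 6.80%.

Labor force = 2,591.01 + 107.55 = 2,698.56 thousand.
Numerator = 107.55 + 15.68 + 61.28 = 184.51 thousand.
Denominator = 2,698.56 + 15.68 = 2,714.24 thousand.
Broad rate = 184.51 / 2,714.24 = 6.80%.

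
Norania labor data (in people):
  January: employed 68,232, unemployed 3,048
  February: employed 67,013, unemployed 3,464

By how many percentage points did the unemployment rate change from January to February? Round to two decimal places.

The unemployment rate changed by +0.64 percentage points.

January: labor force = 68,232 + 3,048 = 71,280; u = 3,048/71,280 = 4.28%.
February: labor force = 67,013 + 3,464 = 70,477; u = 3,464/70,477 = 4.92%.
Change = 4.92% − 4.28% = +0.64 pp.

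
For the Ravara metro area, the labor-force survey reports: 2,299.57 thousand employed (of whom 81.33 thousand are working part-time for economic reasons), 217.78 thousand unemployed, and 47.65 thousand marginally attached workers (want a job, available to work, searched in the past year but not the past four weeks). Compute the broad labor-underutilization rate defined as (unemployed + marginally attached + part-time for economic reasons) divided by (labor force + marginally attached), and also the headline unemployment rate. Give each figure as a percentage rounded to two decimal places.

Labor force = 2,299.57 + 217.78 = 2,517.35 thousand.
Numerator = 217.78 + 47.65 + 81.33 = 346.76 thousand.
Denominator = 2,517.35 + 47.65 = 2,565.00 thousand.
Broad rate = 346.76 / 2,565.00 = 13.52%.
Headline unemployment rate = 217.78 / 2,517.35 = 8.65%.

Broad underutilization rate ≈ 13.52%; headline unemployment rate ≈ 8.65%.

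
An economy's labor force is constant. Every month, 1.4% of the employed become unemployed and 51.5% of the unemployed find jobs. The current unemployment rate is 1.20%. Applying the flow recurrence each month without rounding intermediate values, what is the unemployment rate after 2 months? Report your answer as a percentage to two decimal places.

With a fixed labor force, u_{t+1} = u_t + s·(1−u_t) − f·u_t = u_t·(1−s−f) + s.
Here 1−s−f = 0.471 and s = 0.014.
u_1 = 0.012000 × 0.471 + 0.014 = 0.019652.
u_2 = 0.019652 × 0.471 + 0.014 = 0.023256.

Unemployment rate after two months ≈ 2.33%.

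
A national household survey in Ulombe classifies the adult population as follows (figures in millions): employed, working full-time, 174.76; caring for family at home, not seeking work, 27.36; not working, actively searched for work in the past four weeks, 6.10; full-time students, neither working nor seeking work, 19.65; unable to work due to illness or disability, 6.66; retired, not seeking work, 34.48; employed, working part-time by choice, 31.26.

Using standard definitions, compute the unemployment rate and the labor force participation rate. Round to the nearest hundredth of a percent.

Employed = 174.76 + 31.26 = 206.02 million.
Unemployed = 6.10 million.
Labor force = 206.02 + 6.10 = 212.12 million.
Not in labor force = 27.36 + 19.65 + 6.66 + 34.48 = 88.15 million (those not working and not actively searching are outside the labor force).
Civilian working-age population = 212.12 + 88.15 = 300.27 million.
Unemployment rate = 6.10 / 212.12 = 2.88%.
Labor force participation rate = 212.12 / 300.27 = 70.64%.

Unemployment rate ≈ 2.88%; labor force participation rate ≈ 70.64%.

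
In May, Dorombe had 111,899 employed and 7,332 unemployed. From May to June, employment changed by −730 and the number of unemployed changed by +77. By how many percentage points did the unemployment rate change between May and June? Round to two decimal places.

The unemployment rate changed by +0.10 percentage points.

May: labor force = 111,899 + 7,332 = 119,231; u = 7,332/119,231 = 6.15%.
June: labor force = 111,169 + 7,409 = 118,578; u = 7,409/118,578 = 6.25%.
Change = 6.25% − 6.15% = +0.10 pp.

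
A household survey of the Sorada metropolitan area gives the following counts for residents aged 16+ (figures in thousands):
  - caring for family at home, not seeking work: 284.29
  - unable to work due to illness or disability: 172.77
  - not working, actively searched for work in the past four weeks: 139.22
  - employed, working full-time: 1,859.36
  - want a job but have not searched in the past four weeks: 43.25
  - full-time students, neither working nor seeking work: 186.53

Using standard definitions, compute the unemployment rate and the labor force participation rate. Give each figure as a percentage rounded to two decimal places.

Employed = 1,859.36 thousand.
Unemployed = 139.22 thousand.
Labor force = 1,859.36 + 139.22 = 1,998.58 thousand.
Not in labor force = 284.29 + 172.77 + 43.25 + 186.53 = 686.84 thousand (those not working and not actively searching are outside the labor force — including those who want a job but have given up searching).
Civilian working-age population = 1,998.58 + 686.84 = 2,685.42 thousand.
Unemployment rate = 139.22 / 1,998.58 = 6.97%.
Labor force participation rate = 1,998.58 / 2,685.42 = 74.42%.

Unemployment rate ≈ 6.97%; labor force participation rate ≈ 74.42%.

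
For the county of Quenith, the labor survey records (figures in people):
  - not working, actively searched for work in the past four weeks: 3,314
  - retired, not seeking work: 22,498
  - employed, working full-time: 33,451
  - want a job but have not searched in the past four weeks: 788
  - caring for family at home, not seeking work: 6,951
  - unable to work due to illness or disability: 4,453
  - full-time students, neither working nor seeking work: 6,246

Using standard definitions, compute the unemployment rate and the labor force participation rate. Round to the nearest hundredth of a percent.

Unemployment rate ≈ 9.01%; labor force participation rate ≈ 47.32%.

Employed = 33,451.
Unemployed = 3,314.
Labor force = 33,451 + 3,314 = 36,765.
Not in labor force = 22,498 + 788 + 6,951 + 4,453 + 6,246 = 40,936 (those not working and not actively searching are outside the labor force — including those who want a job but have given up searching).
Civilian working-age population = 36,765 + 40,936 = 77,701.
Unemployment rate = 3,314 / 36,765 = 9.01%.
Labor force participation rate = 36,765 / 77,701 = 47.32%.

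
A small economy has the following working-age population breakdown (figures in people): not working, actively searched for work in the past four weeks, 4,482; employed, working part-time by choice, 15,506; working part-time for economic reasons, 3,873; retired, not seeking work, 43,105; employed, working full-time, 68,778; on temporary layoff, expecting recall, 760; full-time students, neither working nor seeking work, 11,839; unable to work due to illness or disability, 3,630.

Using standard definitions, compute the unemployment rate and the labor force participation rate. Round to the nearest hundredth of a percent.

Employed = 15,506 + 3,873 + 68,778 = 88,157 (anyone who worked, including part-time for economic reasons, counts as employed).
Unemployed = 4,482 + 760 = 5,242 (jobless and actively searching, or on temporary layoff).
Labor force = 88,157 + 5,242 = 93,399.
Not in labor force = 43,105 + 11,839 + 3,630 = 58,574 (those not working and not actively searching are outside the labor force).
Civilian working-age population = 93,399 + 58,574 = 151,973.
Unemployment rate = 5,242 / 93,399 = 5.61%.
Labor force participation rate = 93,399 / 151,973 = 61.46%.

Unemployment rate ≈ 5.61%; labor force participation rate ≈ 61.46%.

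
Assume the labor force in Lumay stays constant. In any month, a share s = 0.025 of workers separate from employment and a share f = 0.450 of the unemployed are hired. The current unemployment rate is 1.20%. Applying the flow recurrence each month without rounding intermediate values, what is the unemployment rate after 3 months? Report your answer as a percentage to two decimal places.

Unemployment rate after three months ≈ 4.68%.

With a fixed labor force, u_{t+1} = u_t + s·(1−u_t) − f·u_t = u_t·(1−s−f) + s.
Here 1−s−f = 0.525 and s = 0.025.
u_1 = 0.012000 × 0.525 + 0.025 = 0.031300.
u_2 = 0.031300 × 0.525 + 0.025 = 0.041433.
u_3 = 0.041433 × 0.525 + 0.025 = 0.046752.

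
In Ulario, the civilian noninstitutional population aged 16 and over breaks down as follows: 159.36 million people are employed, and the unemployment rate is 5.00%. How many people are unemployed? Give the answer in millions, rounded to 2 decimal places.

About 8.39 million are unemployed.

Let U be the number unemployed. The labor force is E + U, and U/(E+U) = 0.0500.
So U = 0.0500 × 159.36 / (1 − 0.0500) = 7.9680 / 0.9500 ≈ 8.39 million.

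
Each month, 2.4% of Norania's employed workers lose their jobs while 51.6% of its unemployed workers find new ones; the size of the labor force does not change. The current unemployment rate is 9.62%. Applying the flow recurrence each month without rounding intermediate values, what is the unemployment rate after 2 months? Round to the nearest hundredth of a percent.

Unemployment rate after two months ≈ 5.54%.

With a fixed labor force, u_{t+1} = u_t + s·(1−u_t) − f·u_t = u_t·(1−s−f) + s.
Here 1−s−f = 0.460 and s = 0.024.
u_1 = 0.096200 × 0.460 + 0.024 = 0.068252.
u_2 = 0.068252 × 0.460 + 0.024 = 0.055396.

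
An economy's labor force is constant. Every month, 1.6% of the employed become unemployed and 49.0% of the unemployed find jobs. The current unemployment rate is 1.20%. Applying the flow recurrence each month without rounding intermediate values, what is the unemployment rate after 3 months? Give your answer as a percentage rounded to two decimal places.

With a fixed labor force, u_{t+1} = u_t + s·(1−u_t) − f·u_t = u_t·(1−s−f) + s.
Here 1−s−f = 0.494 and s = 0.016.
u_1 = 0.012000 × 0.494 + 0.016 = 0.021928.
u_2 = 0.021928 × 0.494 + 0.016 = 0.026832.
u_3 = 0.026832 × 0.494 + 0.016 = 0.029255.

Unemployment rate after three months ≈ 2.93%.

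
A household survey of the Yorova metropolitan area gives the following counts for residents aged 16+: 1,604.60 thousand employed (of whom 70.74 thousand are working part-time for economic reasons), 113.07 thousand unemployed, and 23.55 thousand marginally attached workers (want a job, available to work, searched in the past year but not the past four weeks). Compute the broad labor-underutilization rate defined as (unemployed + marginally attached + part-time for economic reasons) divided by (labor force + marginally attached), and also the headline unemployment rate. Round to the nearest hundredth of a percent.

Labor force = 1,604.60 + 113.07 = 1,717.67 thousand.
Numerator = 113.07 + 23.55 + 70.74 = 207.36 thousand.
Denominator = 1,717.67 + 23.55 = 1,741.22 thousand.
Broad rate = 207.36 / 1,741.22 = 11.91%.
Headline unemployment rate = 113.07 / 1,717.67 = 6.58%.

Broad underutilization rate ≈ 11.91%; headline unemployment rate ≈ 6.58%.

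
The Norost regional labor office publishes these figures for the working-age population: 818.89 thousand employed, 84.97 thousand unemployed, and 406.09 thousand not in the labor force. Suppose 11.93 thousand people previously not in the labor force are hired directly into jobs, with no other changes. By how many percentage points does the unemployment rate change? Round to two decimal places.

The unemployment rate changes by −0.12 percentage points.

Initially, labor force = 818.89 + 84.97 = 903.86 thousand, so u = 84.97/903.86 = 9.40%.
After the change, employed and labor force both rise by 11.93; unemployed unchanged → E = 830.82, U = 84.97, labor force = 915.79 thousand.
New unemployment rate = 84.97 / 915.79 = 9.28%.
Change = 9.28% − 9.40% = −0.12 percentage points.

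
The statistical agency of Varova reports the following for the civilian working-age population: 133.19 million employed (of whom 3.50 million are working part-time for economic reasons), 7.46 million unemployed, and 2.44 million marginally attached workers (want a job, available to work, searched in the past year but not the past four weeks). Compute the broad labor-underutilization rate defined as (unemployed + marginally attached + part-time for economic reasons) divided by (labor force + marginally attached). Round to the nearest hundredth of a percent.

Broad underutilization rate ≈ 9.36%.

Labor force = 133.19 + 7.46 = 140.65 million.
Numerator = 7.46 + 2.44 + 3.50 = 13.40 million.
Denominator = 140.65 + 2.44 = 143.09 million.
Broad rate = 13.40 / 143.09 = 9.36%.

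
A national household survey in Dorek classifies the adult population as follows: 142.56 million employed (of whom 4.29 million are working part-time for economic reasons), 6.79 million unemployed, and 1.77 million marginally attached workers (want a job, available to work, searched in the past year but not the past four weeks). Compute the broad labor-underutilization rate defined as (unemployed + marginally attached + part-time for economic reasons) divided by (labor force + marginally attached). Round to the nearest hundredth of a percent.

Broad underutilization rate ≈ 8.50%.

Labor force = 142.56 + 6.79 = 149.35 million.
Numerator = 6.79 + 1.77 + 4.29 = 12.85 million.
Denominator = 149.35 + 1.77 = 151.12 million.
Broad rate = 12.85 / 151.12 = 8.50%.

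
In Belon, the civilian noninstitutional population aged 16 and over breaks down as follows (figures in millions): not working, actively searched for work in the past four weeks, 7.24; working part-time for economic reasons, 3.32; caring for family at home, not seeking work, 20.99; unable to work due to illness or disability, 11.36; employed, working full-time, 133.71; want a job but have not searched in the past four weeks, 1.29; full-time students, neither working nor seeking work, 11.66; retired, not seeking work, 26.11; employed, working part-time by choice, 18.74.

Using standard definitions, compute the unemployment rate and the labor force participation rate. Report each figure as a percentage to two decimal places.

Employed = 3.32 + 133.71 + 18.74 = 155.77 million (anyone who worked, including part-time for economic reasons, counts as employed).
Unemployed = 7.24 million.
Labor force = 155.77 + 7.24 = 163.01 million.
Not in labor force = 20.99 + 11.36 + 1.29 + 11.66 + 26.11 = 71.41 million (those not working and not actively searching are outside the labor force — including those who want a job but have given up searching).
Civilian working-age population = 163.01 + 71.41 = 234.42 million.
Unemployment rate = 7.24 / 163.01 = 4.44%.
Labor force participation rate = 163.01 / 234.42 = 69.54%.

Unemployment rate ≈ 4.44%; labor force participation rate ≈ 69.54%.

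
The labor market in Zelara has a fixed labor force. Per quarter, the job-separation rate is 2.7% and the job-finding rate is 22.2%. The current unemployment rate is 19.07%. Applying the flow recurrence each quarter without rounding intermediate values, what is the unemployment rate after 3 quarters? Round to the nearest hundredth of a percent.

Unemployment rate after three quarters ≈ 14.33%.

With a fixed labor force, u_{t+1} = u_t + s·(1−u_t) − f·u_t = u_t·(1−s−f) + s.
Here 1−s−f = 0.751 and s = 0.027.
u_1 = 0.190700 × 0.751 + 0.027 = 0.170216.
u_2 = 0.170216 × 0.751 + 0.027 = 0.154832.
u_3 = 0.154832 × 0.751 + 0.027 = 0.143279.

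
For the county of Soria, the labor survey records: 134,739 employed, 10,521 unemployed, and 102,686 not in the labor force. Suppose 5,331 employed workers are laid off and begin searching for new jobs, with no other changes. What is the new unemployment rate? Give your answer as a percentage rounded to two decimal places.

New unemployment rate ≈ 10.91%.

Initially, labor force = 134,739 + 10,521 = 145,260, so u = 10,521/145,260 = 7.24%.
After the change, employed falls and unemployed rises by 5,331; labor force unchanged → E = 129,408, U = 15,852, labor force = 145,260.
New unemployment rate = 15,852 / 145,260 = 10.91%.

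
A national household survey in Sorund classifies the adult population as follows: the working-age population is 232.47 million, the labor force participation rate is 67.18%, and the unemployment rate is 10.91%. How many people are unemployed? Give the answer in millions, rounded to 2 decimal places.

About 17.04 million are unemployed.

Labor force = 0.6718 × 232.47 = 156.17 million.
Unemployed = 0.1091 × 156.17 ≈ 17.04 million.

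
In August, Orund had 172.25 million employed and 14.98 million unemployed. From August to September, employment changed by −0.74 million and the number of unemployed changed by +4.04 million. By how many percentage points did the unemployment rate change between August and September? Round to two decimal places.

August: labor force = 172.25 + 14.98 = 187.23; u = 14.98/187.23 = 8.00%.
September: labor force = 171.51 + 19.02 = 190.53; u = 19.02/190.53 = 9.98%.
Change = 9.98% − 8.00% = +1.98 pp.

The unemployment rate changed by +1.98 percentage points.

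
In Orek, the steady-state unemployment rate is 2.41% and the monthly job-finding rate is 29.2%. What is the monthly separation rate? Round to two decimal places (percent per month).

Separation rate ≈ 0.72% per month.

From u* = s/(s+f): s = u·f/(1−u).
s = 0.0241 × 29.2 / (1 − 0.0241) = 0.7037 / 0.9759 ≈ 0.72% per month.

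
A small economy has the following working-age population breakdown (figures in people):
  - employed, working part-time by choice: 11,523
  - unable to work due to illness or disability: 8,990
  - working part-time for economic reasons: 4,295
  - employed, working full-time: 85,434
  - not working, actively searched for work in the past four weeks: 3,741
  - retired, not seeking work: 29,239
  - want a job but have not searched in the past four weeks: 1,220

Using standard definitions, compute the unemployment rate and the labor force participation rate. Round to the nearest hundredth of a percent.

Unemployment rate ≈ 3.56%; labor force participation rate ≈ 72.69%.

Employed = 11,523 + 4,295 + 85,434 = 101,252 (anyone who worked, including part-time for economic reasons, counts as employed).
Unemployed = 3,741.
Labor force = 101,252 + 3,741 = 104,993.
Not in labor force = 8,990 + 29,239 + 1,220 = 39,449 (those not working and not actively searching are outside the labor force — including those who want a job but have given up searching).
Civilian working-age population = 104,993 + 39,449 = 144,442.
Unemployment rate = 3,741 / 104,993 = 3.56%.
Labor force participation rate = 104,993 / 144,442 = 72.69%.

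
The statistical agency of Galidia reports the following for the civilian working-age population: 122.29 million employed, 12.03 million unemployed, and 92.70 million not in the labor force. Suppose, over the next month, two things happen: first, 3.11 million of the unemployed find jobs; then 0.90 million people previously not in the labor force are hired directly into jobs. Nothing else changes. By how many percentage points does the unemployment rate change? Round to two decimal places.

Initially, labor force = 122.29 + 12.03 = 134.32 million, so u = 12.03/134.32 = 8.96%.
After the first change, unemployed falls and employed rises by 3.11; labor force unchanged → E = 125.40, U = 8.92, labor force = 134.32 million.
After the second change, employed and labor force both rise by 0.90; unemployed unchanged → E = 126.30, U = 8.92, labor force = 135.22 million.
New unemployment rate = 8.92 / 135.22 = 6.60%.
Change = 6.60% − 8.96% = −2.36 percentage points.

The unemployment rate changes by −2.36 percentage points.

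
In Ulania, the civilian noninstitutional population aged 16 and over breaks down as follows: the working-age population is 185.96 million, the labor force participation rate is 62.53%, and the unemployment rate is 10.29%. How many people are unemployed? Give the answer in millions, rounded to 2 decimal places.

About 11.97 million are unemployed.

Labor force = 0.6253 × 185.96 = 116.28 million.
Unemployed = 0.1029 × 116.28 ≈ 11.97 million.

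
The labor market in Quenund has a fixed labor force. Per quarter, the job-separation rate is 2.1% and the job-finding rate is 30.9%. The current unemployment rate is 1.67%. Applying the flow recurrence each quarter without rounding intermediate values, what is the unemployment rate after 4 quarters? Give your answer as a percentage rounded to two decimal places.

Unemployment rate after four quarters ≈ 5.42%.

With a fixed labor force, u_{t+1} = u_t + s·(1−u_t) − f·u_t = u_t·(1−s−f) + s.
Here 1−s−f = 0.670 and s = 0.021.
u_1 = 0.016700 × 0.670 + 0.021 = 0.032189.
u_2 = 0.032189 × 0.670 + 0.021 = 0.042567.
u_3 = 0.042567 × 0.670 + 0.021 = 0.049520.
u_4 = 0.049520 × 0.670 + 0.021 = 0.054178.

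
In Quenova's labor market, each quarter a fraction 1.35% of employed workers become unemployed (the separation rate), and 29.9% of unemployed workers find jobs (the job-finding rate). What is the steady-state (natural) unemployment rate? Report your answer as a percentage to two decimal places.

Steady-state unemployment rate ≈ 4.32%.

At steady state the flows balance: s·E = f·U, so U/(E+U) = s/(s+f).
u* = 1.35 / (1.35 + 29.9) = 1.35 / 31.25 = 4.32%.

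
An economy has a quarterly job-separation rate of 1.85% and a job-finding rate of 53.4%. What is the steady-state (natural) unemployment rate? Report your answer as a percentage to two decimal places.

At steady state the flows balance: s·E = f·U, so U/(E+U) = s/(s+f).
u* = 1.85 / (1.85 + 53.4) = 1.85 / 55.25 = 3.35%.

Steady-state unemployment rate ≈ 3.35%.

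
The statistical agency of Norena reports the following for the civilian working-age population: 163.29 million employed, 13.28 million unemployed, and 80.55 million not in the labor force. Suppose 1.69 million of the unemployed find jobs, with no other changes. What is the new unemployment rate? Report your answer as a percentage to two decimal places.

Initially, labor force = 163.29 + 13.28 = 176.57 million, so u = 13.28/176.57 = 7.52%.
After the change, unemployed falls and employed rises by 1.69; labor force unchanged → E = 164.98, U = 11.59, labor force = 176.57 million.
New unemployment rate = 11.59 / 176.57 = 6.56%.

New unemployment rate ≈ 6.56%.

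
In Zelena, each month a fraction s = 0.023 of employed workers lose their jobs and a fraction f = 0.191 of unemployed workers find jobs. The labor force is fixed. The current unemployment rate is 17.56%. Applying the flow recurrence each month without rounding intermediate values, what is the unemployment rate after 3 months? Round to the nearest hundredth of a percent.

Unemployment rate after three months ≈ 14.06%.

With a fixed labor force, u_{t+1} = u_t + s·(1−u_t) − f·u_t = u_t·(1−s−f) + s.
Here 1−s−f = 0.786 and s = 0.023.
u_1 = 0.175600 × 0.786 + 0.023 = 0.161022.
u_2 = 0.161022 × 0.786 + 0.023 = 0.149563.
u_3 = 0.149563 × 0.786 + 0.023 = 0.140557.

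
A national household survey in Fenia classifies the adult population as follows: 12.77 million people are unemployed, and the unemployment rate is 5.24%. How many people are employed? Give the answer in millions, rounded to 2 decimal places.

About 230.93 million are employed.

Labor force = U / u = 12.77 / 0.0524 ≈ 243.70 million.
Employed = labor force − unemployed = 243.70 − 12.77 = 230.93 million.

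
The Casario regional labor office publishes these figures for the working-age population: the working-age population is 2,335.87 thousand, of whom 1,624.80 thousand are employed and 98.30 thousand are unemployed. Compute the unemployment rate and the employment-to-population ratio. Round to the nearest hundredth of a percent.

Labor force = employed + unemployed = 1,624.80 + 98.30 = 1,723.10 thousand.
Unemployment rate = 98.30 / 1,723.10 = 5.70%.
Employment-population ratio = 1,624.80 / 2,335.87 = 69.56%.

Unemployment rate ≈ 5.70%; employment-population ratio ≈ 69.56%.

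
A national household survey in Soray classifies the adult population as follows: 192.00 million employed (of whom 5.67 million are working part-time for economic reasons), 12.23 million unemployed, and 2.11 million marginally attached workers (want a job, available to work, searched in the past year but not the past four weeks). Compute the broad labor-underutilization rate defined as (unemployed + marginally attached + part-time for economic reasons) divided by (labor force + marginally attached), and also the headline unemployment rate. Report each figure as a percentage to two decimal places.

Labor force = 192.00 + 12.23 = 204.23 million.
Numerator = 12.23 + 2.11 + 5.67 = 20.01 million.
Denominator = 204.23 + 2.11 = 206.34 million.
Broad rate = 20.01 / 206.34 = 9.70%.
Headline unemployment rate = 12.23 / 204.23 = 5.99%.

Broad underutilization rate ≈ 9.70%; headline unemployment rate ≈ 5.99%.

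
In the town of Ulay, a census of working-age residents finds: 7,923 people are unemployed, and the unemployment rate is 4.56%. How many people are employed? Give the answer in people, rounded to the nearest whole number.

About 165,827 are employed.

Labor force = U / u = 7,923 / 0.0456 ≈ 173,750.
Employed = labor force − unemployed = 173,750 − 7,923 = 165,827.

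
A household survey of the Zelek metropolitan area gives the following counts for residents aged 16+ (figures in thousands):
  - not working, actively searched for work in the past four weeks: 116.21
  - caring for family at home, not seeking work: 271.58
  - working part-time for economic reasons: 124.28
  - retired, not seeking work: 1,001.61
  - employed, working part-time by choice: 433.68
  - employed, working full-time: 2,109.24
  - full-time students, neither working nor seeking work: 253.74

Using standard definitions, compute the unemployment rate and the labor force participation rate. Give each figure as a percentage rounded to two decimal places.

Unemployment rate ≈ 4.18%; labor force participation rate ≈ 64.58%.

Employed = 124.28 + 433.68 + 2,109.24 = 2,667.20 thousand (anyone who worked, including part-time for economic reasons, counts as employed).
Unemployed = 116.21 thousand.
Labor force = 2,667.20 + 116.21 = 2,783.41 thousand.
Not in labor force = 271.58 + 1,001.61 + 253.74 = 1,526.93 thousand (those not working and not actively searching are outside the labor force).
Civilian working-age population = 2,783.41 + 1,526.93 = 4,310.34 thousand.
Unemployment rate = 116.21 / 2,783.41 = 4.18%.
Labor force participation rate = 2,783.41 / 4,310.34 = 64.58%.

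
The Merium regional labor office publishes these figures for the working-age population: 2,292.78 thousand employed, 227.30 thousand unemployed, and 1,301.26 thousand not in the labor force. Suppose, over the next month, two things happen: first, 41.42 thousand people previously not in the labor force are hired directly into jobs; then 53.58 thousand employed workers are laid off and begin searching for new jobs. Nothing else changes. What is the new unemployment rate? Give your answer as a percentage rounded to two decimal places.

Initially, labor force = 2,292.78 + 227.30 = 2,520.08 thousand, so u = 227.30/2,520.08 = 9.02%.
After the first change, employed and labor force both rise by 41.42; unemployed unchanged → E = 2,334.20, U = 227.30, labor force = 2,561.50 thousand.
After the second change, employed falls and unemployed rises by 53.58; labor force unchanged → E = 2,280.62, U = 280.88, labor force = 2,561.50 thousand.
New unemployment rate = 280.88 / 2,561.50 = 10.97%.

New unemployment rate ≈ 10.97%.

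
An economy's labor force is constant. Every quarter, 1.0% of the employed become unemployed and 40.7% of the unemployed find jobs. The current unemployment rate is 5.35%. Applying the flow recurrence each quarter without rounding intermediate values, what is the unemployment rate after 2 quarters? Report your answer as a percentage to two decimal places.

Unemployment rate after two quarters ≈ 3.40%.

With a fixed labor force, u_{t+1} = u_t + s·(1−u_t) − f·u_t = u_t·(1−s−f) + s.
Here 1−s−f = 0.583 and s = 0.010.
u_1 = 0.053500 × 0.583 + 0.010 = 0.041190.
u_2 = 0.041190 × 0.583 + 0.010 = 0.034014.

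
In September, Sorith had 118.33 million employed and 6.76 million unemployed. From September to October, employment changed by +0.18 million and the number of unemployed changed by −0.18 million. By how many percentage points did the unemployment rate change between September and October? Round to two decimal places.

September: labor force = 118.33 + 6.76 = 125.09; u = 6.76/125.09 = 5.40%.
October: labor force = 118.51 + 6.58 = 125.09; u = 6.58/125.09 = 5.26%.
Change = 5.26% − 5.40% = −0.14 pp.

The unemployment rate changed by −0.14 percentage points.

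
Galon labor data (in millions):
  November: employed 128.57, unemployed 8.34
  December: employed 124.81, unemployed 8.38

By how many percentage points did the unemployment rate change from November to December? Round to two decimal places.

The unemployment rate changed by +0.20 percentage points.

November: labor force = 128.57 + 8.34 = 136.91; u = 8.34/136.91 = 6.09%.
December: labor force = 124.81 + 8.38 = 133.19; u = 8.38/133.19 = 6.29%.
Change = 6.29% − 6.09% = +0.20 pp.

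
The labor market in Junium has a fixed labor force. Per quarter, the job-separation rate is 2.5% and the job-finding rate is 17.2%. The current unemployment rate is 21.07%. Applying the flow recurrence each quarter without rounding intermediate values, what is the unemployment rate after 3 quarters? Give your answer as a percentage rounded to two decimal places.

With a fixed labor force, u_{t+1} = u_t + s·(1−u_t) − f·u_t = u_t·(1−s−f) + s.
Here 1−s−f = 0.803 and s = 0.025.
u_1 = 0.210700 × 0.803 + 0.025 = 0.194192.
u_2 = 0.194192 × 0.803 + 0.025 = 0.180936.
u_3 = 0.180936 × 0.803 + 0.025 = 0.170292.

Unemployment rate after three quarters ≈ 17.03%.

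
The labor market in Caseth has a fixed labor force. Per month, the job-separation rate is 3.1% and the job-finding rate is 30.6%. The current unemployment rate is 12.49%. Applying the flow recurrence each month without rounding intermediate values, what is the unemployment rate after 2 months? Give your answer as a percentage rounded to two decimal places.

With a fixed labor force, u_{t+1} = u_t + s·(1−u_t) − f·u_t = u_t·(1−s−f) + s.
Here 1−s−f = 0.663 and s = 0.031.
u_1 = 0.124900 × 0.663 + 0.031 = 0.113809.
u_2 = 0.113809 × 0.663 + 0.031 = 0.106455.

Unemployment rate after two months ≈ 10.65%.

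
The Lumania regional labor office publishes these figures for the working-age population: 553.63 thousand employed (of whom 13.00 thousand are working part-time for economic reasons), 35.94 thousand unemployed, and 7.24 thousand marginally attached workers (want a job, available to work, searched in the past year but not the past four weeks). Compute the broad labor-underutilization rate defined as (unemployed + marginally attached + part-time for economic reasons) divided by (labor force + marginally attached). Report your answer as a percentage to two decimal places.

Labor force = 553.63 + 35.94 = 589.57 thousand.
Numerator = 35.94 + 7.24 + 13.00 = 56.18 thousand.
Denominator = 589.57 + 7.24 = 596.81 thousand.
Broad rate = 56.18 / 596.81 = 9.41%.

Broad underutilization rate ≈ 9.41%.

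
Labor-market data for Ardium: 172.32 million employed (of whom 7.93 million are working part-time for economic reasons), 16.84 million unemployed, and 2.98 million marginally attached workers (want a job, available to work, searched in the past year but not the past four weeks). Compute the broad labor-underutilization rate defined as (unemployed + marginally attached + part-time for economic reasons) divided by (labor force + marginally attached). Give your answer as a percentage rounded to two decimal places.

Broad underutilization rate ≈ 14.44%.

Labor force = 172.32 + 16.84 = 189.16 million.
Numerator = 16.84 + 2.98 + 7.93 = 27.75 million.
Denominator = 189.16 + 2.98 = 192.14 million.
Broad rate = 27.75 / 192.14 = 14.44%.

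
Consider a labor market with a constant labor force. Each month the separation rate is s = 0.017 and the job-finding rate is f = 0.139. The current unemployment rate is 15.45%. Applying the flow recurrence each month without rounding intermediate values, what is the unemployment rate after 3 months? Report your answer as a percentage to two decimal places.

With a fixed labor force, u_{t+1} = u_t + s·(1−u_t) − f·u_t = u_t·(1−s−f) + s.
Here 1−s−f = 0.844 and s = 0.017.
u_1 = 0.154500 × 0.844 + 0.017 = 0.147398.
u_2 = 0.147398 × 0.844 + 0.017 = 0.141404.
u_3 = 0.141404 × 0.844 + 0.017 = 0.136345.

Unemployment rate after three months ≈ 13.63%.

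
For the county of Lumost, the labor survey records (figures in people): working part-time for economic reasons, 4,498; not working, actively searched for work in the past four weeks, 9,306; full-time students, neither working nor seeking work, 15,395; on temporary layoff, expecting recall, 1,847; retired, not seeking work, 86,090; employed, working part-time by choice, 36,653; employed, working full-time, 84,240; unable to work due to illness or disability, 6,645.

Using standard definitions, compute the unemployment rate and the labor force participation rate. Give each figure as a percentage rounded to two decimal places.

Employed = 4,498 + 36,653 + 84,240 = 125,391 (anyone who worked, including part-time for economic reasons, counts as employed).
Unemployed = 9,306 + 1,847 = 11,153 (jobless and actively searching, or on temporary layoff).
Labor force = 125,391 + 11,153 = 136,544.
Not in labor force = 15,395 + 86,090 + 6,645 = 108,130 (those not working and not actively searching are outside the labor force).
Civilian working-age population = 136,544 + 108,130 = 244,674.
Unemployment rate = 11,153 / 136,544 = 8.17%.
Labor force participation rate = 136,544 / 244,674 = 55.81%.

Unemployment rate ≈ 8.17%; labor force participation rate ≈ 55.81%.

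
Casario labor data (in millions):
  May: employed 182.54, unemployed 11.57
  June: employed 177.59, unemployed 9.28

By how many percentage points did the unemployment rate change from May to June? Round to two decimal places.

The unemployment rate changed by −0.99 percentage points.

May: labor force = 182.54 + 11.57 = 194.11; u = 11.57/194.11 = 5.96%.
June: labor force = 177.59 + 9.28 = 186.87; u = 9.28/186.87 = 4.97%.
Change = 4.97% − 5.96% = −0.99 pp.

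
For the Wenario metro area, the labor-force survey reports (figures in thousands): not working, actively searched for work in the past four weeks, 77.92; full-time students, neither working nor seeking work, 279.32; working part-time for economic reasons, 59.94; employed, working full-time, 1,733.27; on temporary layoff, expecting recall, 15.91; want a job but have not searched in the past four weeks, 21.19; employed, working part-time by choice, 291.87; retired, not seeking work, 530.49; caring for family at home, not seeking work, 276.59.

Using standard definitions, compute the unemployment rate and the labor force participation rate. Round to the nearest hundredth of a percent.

Employed = 59.94 + 1,733.27 + 291.87 = 2,085.08 thousand (anyone who worked, including part-time for economic reasons, counts as employed).
Unemployed = 77.92 + 15.91 = 93.83 thousand (jobless and actively searching, or on temporary layoff).
Labor force = 2,085.08 + 93.83 = 2,178.91 thousand.
Not in labor force = 279.32 + 21.19 + 530.49 + 276.59 = 1,107.59 thousand (those not working and not actively searching are outside the labor force — including those who want a job but have given up searching).
Civilian working-age population = 2,178.91 + 1,107.59 = 3,286.50 thousand.
Unemployment rate = 93.83 / 2,178.91 = 4.31%.
Labor force participation rate = 2,178.91 / 3,286.50 = 66.30%.

Unemployment rate ≈ 4.31%; labor force participation rate ≈ 66.30%.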